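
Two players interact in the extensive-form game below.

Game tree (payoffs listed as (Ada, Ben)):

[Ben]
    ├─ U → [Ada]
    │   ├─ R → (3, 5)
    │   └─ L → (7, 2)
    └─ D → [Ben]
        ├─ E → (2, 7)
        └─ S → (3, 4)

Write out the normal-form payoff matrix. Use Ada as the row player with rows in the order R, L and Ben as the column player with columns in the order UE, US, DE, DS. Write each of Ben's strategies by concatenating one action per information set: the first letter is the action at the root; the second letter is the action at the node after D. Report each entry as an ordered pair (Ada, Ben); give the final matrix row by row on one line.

R: (3,5) (3,5) (2,7) (3,4) | L: (7,2) (7,2) (2,7) (3,4)

           UE       US       DE       DS
   R    (3,5)    (3,5)    (2,7)    (3,4)
   L    (7,2)    (7,2)    (2,7)    (3,4)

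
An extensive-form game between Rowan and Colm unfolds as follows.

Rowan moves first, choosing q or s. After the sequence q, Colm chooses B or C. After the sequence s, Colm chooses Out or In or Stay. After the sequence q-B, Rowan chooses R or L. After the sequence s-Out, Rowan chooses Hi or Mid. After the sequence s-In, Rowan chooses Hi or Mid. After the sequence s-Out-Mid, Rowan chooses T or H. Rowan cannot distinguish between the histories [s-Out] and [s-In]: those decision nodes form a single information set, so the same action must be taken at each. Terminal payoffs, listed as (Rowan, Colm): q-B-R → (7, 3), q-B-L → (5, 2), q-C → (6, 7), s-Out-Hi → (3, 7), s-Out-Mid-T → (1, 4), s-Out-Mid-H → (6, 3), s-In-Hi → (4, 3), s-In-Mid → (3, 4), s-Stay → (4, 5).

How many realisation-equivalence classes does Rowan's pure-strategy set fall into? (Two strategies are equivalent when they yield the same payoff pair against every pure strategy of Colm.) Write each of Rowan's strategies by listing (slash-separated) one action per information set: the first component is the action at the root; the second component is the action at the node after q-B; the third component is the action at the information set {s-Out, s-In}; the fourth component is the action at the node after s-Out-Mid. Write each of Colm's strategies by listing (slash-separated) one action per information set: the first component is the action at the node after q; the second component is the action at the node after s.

Rowan has 16 pure strategies: q/R/Hi/T, q/R/Hi/H, q/R/Mid/T, q/R/Mid/H, q/L/Hi/T, q/L/Hi/H, q/L/Mid/T, q/L/Mid/H, s/R/Hi/T, s/R/Hi/H, s/R/Mid/T, s/R/Mid/H, s/L/Hi/T, s/L/Hi/H, s/L/Mid/T, s/L/Mid/H. Columns: B/Out, B/In, B/Stay, C/Out, C/In, C/Stay.
{q/R/Hi/T, q/R/Hi/H, q/R/Mid/T, q/R/Mid/H} → row (7,3) (7,3) (7,3) (6,7) (6,7) (6,7)
{q/L/Hi/T, q/L/Hi/H, q/L/Mid/T, q/L/Mid/H} → row (5,2) (5,2) (5,2) (6,7) (6,7) (6,7)
{s/R/Hi/T, s/R/Hi/H, s/L/Hi/T, s/L/Hi/H} → row (3,7) (4,3) (4,5) (3,7) (4,3) (4,5)
{s/R/Mid/T, s/L/Mid/T} → row (1,4) (3,4) (4,5) (1,4) (3,4) (4,5)
{s/R/Mid/H, s/L/Mid/H} → row (6,3) (3,4) (4,5) (6,3) (3,4) (4,5)
That's 5 distinct rows out of 16 strategies.

5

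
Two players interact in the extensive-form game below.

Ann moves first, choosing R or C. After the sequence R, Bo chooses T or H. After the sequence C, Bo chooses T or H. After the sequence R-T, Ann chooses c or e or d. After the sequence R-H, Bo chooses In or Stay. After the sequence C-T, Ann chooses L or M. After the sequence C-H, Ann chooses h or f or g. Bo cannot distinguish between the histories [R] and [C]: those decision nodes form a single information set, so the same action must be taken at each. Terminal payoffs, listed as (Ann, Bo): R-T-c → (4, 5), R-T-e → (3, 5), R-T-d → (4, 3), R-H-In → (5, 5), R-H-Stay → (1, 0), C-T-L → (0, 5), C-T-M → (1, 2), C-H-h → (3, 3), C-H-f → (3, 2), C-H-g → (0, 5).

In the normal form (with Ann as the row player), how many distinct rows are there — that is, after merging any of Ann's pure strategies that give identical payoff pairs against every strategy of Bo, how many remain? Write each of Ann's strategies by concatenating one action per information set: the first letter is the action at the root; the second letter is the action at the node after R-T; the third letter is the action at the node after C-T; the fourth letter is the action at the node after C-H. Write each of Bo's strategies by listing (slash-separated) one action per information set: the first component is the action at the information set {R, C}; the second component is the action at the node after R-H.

9

Ann has 36 pure strategies: RcLh, RcLf, RcLg, RcMh, RcMf, RcMg, ReLh, ReLf, ReLg, ReMh, ReMf, ReMg, RdLh, RdLf, RdLg, RdMh, RdMf, RdMg, CcLh, CcLf, CcLg, CcMh, CcMf, CcMg, CeLh, CeLf, CeLg, CeMh, CeMf, CeMg, CdLh, CdLf, CdLg, CdMh, CdMf, CdMg. Columns: T/In, T/Stay, H/In, H/Stay.
{RcLh, RcLf, RcLg, RcMh, RcMf, RcMg} → row (4,5) (4,5) (5,5) (1,0)
{ReLh, ReLf, ReLg, ReMh, ReMf, ReMg} → row (3,5) (3,5) (5,5) (1,0)
{RdLh, RdLf, RdLg, RdMh, RdMf, RdMg} → row (4,3) (4,3) (5,5) (1,0)
{CcLh, CeLh, CdLh} → row (0,5) (0,5) (3,3) (3,3)
{CcLf, CeLf, CdLf} → row (0,5) (0,5) (3,2) (3,2)
{CcLg, CeLg, CdLg} → row (0,5) (0,5) (0,5) (0,5)
{CcMh, CeMh, CdMh} → row (1,2) (1,2) (3,3) (3,3)
{CcMf, CeMf, CdMf} → row (1,2) (1,2) (3,2) (3,2)
{CcMg, CeMg, CdMg} → row (1,2) (1,2) (0,5) (0,5)
That's 9 distinct rows out of 36 strategies.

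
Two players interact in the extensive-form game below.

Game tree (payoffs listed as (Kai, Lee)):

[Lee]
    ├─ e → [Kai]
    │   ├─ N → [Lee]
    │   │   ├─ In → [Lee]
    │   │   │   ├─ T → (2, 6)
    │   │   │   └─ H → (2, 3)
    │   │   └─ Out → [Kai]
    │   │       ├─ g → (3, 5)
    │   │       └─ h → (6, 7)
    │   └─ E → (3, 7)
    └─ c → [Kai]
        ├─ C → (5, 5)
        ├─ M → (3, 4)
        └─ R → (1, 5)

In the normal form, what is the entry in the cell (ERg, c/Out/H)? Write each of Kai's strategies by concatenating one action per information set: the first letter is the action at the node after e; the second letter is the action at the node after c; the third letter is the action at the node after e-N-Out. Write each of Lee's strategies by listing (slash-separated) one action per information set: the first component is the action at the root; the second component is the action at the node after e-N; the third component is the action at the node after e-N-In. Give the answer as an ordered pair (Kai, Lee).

(1, 5)

Trace the play path from the root:
  Lee plays c
  Kai plays R at [c]
→ terminal payoff (1, 5).
(Kai's choice at the node after e is never reached on this path, so it doesn't affect the outcome.)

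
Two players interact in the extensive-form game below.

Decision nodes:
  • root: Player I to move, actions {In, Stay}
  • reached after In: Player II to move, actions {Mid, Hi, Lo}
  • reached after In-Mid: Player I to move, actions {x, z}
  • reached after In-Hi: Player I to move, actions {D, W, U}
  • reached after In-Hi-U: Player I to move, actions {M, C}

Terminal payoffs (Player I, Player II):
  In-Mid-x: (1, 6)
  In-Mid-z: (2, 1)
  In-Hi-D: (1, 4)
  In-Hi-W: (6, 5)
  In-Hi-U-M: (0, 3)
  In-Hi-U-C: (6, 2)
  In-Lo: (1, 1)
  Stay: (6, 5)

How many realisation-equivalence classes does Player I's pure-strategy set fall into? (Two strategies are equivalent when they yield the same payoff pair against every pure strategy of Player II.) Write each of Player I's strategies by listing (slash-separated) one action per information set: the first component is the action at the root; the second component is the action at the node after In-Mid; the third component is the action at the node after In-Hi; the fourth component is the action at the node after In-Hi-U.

Player I has 24 pure strategies: In/x/D/M, In/x/D/C, In/x/W/M, In/x/W/C, In/x/U/M, In/x/U/C, In/z/D/M, In/z/D/C, In/z/W/M, In/z/W/C, In/z/U/M, In/z/U/C, Stay/x/D/M, Stay/x/D/C, Stay/x/W/M, Stay/x/W/C, Stay/x/U/M, Stay/x/U/C, Stay/z/D/M, Stay/z/D/C, Stay/z/W/M, Stay/z/W/C, Stay/z/U/M, Stay/z/U/C. Columns: Mid, Hi, Lo.
{In/x/D/M, In/x/D/C} → row (1,6) (1,4) (1,1)
{In/x/W/M, In/x/W/C} → row (1,6) (6,5) (1,1)
{In/x/U/M} → row (1,6) (0,3) (1,1)
{In/x/U/C} → row (1,6) (6,2) (1,1)
{In/z/D/M, In/z/D/C} → row (2,1) (1,4) (1,1)
{In/z/W/M, In/z/W/C} → row (2,1) (6,5) (1,1)
{In/z/U/M} → row (2,1) (0,3) (1,1)
{In/z/U/C} → row (2,1) (6,2) (1,1)
{Stay/x/D/M, Stay/x/D/C, Stay/x/W/M, Stay/x/W/C, Stay/x/U/M, Stay/x/U/C, Stay/z/D/M, Stay/z/D/C, Stay/z/W/M, Stay/z/W/C, Stay/z/U/M, Stay/z/U/C} → row (6,5) (6,5) (6,5)
That's 9 distinct rows out of 24 strategies.

9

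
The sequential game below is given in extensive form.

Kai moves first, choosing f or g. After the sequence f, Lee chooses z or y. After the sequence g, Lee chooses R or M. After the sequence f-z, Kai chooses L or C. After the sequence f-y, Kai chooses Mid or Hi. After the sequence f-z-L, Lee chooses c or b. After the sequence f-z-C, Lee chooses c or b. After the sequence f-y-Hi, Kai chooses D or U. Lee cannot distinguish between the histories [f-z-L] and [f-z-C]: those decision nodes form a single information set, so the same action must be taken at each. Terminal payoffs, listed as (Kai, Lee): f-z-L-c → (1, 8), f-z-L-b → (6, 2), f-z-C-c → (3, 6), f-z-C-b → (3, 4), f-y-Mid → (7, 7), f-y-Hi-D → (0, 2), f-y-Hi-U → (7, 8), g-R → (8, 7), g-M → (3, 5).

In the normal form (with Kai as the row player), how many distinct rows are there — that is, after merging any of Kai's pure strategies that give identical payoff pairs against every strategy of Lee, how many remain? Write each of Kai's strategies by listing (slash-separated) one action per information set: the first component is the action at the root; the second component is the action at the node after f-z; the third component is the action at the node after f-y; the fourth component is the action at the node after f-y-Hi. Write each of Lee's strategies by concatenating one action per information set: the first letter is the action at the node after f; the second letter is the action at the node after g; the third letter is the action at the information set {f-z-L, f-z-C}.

Kai has 16 pure strategies: f/L/Mid/D, f/L/Mid/U, f/L/Hi/D, f/L/Hi/U, f/C/Mid/D, f/C/Mid/U, f/C/Hi/D, f/C/Hi/U, g/L/Mid/D, g/L/Mid/U, g/L/Hi/D, g/L/Hi/U, g/C/Mid/D, g/C/Mid/U, g/C/Hi/D, g/C/Hi/U. Columns: zRc, zRb, zMc, zMb, yRc, yRb, yMc, yMb.
{f/L/Mid/D, f/L/Mid/U} → row (1,8) (6,2) (1,8) (6,2) (7,7) (7,7) (7,7) (7,7)
{f/L/Hi/D} → row (1,8) (6,2) (1,8) (6,2) (0,2) (0,2) (0,2) (0,2)
{f/L/Hi/U} → row (1,8) (6,2) (1,8) (6,2) (7,8) (7,8) (7,8) (7,8)
{f/C/Mid/D, f/C/Mid/U} → row (3,6) (3,4) (3,6) (3,4) (7,7) (7,7) (7,7) (7,7)
{f/C/Hi/D} → row (3,6) (3,4) (3,6) (3,4) (0,2) (0,2) (0,2) (0,2)
{f/C/Hi/U} → row (3,6) (3,4) (3,6) (3,4) (7,8) (7,8) (7,8) (7,8)
{g/L/Mid/D, g/L/Mid/U, g/L/Hi/D, g/L/Hi/U, g/C/Mid/D, g/C/Mid/U, g/C/Hi/D, g/C/Hi/U} → row (8,7) (8,7) (3,5) (3,5) (8,7) (8,7) (3,5) (3,5)
That's 7 distinct rows out of 16 strategies.

7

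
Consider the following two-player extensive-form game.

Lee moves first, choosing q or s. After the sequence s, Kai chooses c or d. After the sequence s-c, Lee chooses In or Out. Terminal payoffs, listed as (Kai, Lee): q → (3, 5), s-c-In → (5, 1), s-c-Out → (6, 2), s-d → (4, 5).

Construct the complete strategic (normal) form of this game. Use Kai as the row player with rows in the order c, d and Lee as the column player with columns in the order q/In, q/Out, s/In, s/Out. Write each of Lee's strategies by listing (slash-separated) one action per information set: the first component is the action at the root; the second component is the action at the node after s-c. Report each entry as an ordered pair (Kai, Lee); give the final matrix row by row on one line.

Row c: q/In→(3,5), q/Out→(3,5), s/In→(5,1), s/Out→(6,2)
Row d: q/In→(3,5), q/Out→(3,5), s/In→(4,5), s/Out→(4,5)

c: (3,5) (3,5) (5,1) (6,2) | d: (3,5) (3,5) (4,5) (4,5)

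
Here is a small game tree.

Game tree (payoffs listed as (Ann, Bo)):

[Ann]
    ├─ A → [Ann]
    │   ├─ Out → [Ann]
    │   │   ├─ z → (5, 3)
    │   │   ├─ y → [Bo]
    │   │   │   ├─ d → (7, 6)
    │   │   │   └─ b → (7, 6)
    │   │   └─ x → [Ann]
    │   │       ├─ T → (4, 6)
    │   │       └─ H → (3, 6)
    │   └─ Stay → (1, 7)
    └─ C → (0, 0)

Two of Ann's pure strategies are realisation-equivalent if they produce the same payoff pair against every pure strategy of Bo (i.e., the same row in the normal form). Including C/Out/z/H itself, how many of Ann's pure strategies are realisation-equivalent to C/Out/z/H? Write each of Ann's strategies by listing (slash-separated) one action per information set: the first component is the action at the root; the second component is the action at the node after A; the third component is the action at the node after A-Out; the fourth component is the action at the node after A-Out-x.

Row for C/Out/z/H (columns d, b): (0,0) (0,0).
Under C/Out/z/H, Ann's choice at the node after A and at the node after A-Out and at the node after A-Out-x can never be reached regardless of what Bo does, so varying those choices leaves every outcome unchanged.
Holding the reachable choices fixed and varying the unreachable ones freely already gives 2 × 3 × 2 = 12 equivalent strategies.
No other strategy reproduces this row, so those 12 are the full class: C/Out/z/T, C/Out/z/H, C/Out/y/T, C/Out/y/H, C/Out/x/T, C/Out/x/H, C/Stay/z/T, C/Stay/z/H, C/Stay/y/T, C/Stay/y/H, C/Stay/x/T, C/Stay/x/H.

12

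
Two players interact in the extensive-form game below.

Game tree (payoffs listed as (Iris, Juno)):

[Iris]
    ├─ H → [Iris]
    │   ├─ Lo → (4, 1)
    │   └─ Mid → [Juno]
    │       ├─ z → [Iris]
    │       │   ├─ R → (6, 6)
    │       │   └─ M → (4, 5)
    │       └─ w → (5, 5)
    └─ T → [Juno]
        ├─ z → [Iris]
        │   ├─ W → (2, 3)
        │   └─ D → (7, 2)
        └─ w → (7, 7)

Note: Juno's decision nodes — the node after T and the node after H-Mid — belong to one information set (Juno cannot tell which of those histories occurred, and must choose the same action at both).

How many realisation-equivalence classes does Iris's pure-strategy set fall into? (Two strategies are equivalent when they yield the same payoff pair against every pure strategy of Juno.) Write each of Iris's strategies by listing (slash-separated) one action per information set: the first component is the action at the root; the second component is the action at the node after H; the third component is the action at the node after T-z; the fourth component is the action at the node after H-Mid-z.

5

Iris has 16 pure strategies: H/Lo/W/R, H/Lo/W/M, H/Lo/D/R, H/Lo/D/M, H/Mid/W/R, H/Mid/W/M, H/Mid/D/R, H/Mid/D/M, T/Lo/W/R, T/Lo/W/M, T/Lo/D/R, T/Lo/D/M, T/Mid/W/R, T/Mid/W/M, T/Mid/D/R, T/Mid/D/M. Columns: z, w.
{H/Lo/W/R, H/Lo/W/M, H/Lo/D/R, H/Lo/D/M} → row (4,1) (4,1)
{H/Mid/W/R, H/Mid/D/R} → row (6,6) (5,5)
{H/Mid/W/M, H/Mid/D/M} → row (4,5) (5,5)
{T/Lo/W/R, T/Lo/W/M, T/Mid/W/R, T/Mid/W/M} → row (2,3) (7,7)
{T/Lo/D/R, T/Lo/D/M, T/Mid/D/R, T/Mid/D/M} → row (7,2) (7,7)
That's 5 distinct rows out of 16 strategies.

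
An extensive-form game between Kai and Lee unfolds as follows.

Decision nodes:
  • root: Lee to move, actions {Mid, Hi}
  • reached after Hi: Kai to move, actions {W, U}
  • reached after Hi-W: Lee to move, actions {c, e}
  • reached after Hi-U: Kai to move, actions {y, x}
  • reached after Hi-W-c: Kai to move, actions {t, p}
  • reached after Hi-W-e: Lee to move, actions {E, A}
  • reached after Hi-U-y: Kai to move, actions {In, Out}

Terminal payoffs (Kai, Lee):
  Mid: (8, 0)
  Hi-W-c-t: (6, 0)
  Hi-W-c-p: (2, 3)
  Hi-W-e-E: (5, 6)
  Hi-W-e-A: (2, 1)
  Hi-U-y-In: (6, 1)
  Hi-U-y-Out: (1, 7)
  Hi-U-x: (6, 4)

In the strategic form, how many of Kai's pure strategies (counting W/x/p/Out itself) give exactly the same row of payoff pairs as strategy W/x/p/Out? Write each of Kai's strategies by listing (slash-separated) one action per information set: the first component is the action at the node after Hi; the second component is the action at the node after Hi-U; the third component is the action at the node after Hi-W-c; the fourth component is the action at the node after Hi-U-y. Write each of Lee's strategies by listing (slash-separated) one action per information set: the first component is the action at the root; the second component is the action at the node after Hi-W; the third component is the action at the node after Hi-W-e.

4

Row for W/x/p/Out (columns Mid/c/E, Mid/c/A, Mid/e/E, Mid/e/A, Hi/c/E, Hi/c/A, Hi/e/E, Hi/e/A): (8,0) (8,0) (8,0) (8,0) (2,3) (2,3) (5,6) (2,1).
Under W/x/p/Out, Kai's choice at the node after Hi-U and at the node after Hi-U-y can never be reached regardless of what Lee does, so varying those choices leaves every outcome unchanged.
Holding the reachable choices fixed and varying the unreachable ones freely already gives 2 × 2 = 4 equivalent strategies.
No other strategy reproduces this row, so those 4 are the full class: W/y/p/In, W/y/p/Out, W/x/p/In, W/x/p/Out.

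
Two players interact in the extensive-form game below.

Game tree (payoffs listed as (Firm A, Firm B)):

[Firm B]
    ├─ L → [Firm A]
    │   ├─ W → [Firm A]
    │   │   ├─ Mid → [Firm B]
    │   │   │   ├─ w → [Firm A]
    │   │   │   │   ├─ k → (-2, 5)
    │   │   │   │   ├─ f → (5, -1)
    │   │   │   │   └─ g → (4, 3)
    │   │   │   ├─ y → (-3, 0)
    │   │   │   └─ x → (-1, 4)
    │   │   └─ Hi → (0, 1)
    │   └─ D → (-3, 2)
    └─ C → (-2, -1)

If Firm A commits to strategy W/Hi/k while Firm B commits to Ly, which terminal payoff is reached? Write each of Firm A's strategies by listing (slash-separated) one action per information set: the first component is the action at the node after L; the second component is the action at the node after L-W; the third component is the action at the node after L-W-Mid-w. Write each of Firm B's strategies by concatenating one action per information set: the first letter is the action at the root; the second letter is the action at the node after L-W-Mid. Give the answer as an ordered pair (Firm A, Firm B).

Trace the play path from the root:
  Firm B plays L
  Firm A plays W at [L]
  Firm A plays Hi at [L-W]
→ terminal payoff (0, 1).
(Firm A's choice at the node after L-W-Mid-w is never reached on this path, so it doesn't affect the outcome.)

(0, 1)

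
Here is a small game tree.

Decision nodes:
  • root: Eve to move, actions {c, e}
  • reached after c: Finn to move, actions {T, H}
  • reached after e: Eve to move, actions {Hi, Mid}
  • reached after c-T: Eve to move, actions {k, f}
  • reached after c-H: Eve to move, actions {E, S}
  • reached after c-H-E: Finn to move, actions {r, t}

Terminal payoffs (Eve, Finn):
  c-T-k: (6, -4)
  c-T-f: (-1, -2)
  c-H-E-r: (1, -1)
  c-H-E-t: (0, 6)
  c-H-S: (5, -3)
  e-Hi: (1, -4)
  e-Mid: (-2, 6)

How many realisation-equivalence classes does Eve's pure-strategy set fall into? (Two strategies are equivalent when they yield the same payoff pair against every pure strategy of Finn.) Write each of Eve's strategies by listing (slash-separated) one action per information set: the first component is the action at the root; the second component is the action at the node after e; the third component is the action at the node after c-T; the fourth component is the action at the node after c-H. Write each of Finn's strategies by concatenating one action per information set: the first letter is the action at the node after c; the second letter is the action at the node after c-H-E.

Eve has 16 pure strategies: c/Hi/k/E, c/Hi/k/S, c/Hi/f/E, c/Hi/f/S, c/Mid/k/E, c/Mid/k/S, c/Mid/f/E, c/Mid/f/S, e/Hi/k/E, e/Hi/k/S, e/Hi/f/E, e/Hi/f/S, e/Mid/k/E, e/Mid/k/S, e/Mid/f/E, e/Mid/f/S. Columns: Tr, Tt, Hr, Ht.
{c/Hi/k/E, c/Mid/k/E} → row (6,-4) (6,-4) (1,-1) (0,6)
{c/Hi/k/S, c/Mid/k/S} → row (6,-4) (6,-4) (5,-3) (5,-3)
{c/Hi/f/E, c/Mid/f/E} → row (-1,-2) (-1,-2) (1,-1) (0,6)
{c/Hi/f/S, c/Mid/f/S} → row (-1,-2) (-1,-2) (5,-3) (5,-3)
{e/Hi/k/E, e/Hi/k/S, e/Hi/f/E, e/Hi/f/S} → row (1,-4) (1,-4) (1,-4) (1,-4)
{e/Mid/k/E, e/Mid/k/S, e/Mid/f/E, e/Mid/f/S} → row (-2,6) (-2,6) (-2,6) (-2,6)
That's 6 distinct rows out of 16 strategies.

6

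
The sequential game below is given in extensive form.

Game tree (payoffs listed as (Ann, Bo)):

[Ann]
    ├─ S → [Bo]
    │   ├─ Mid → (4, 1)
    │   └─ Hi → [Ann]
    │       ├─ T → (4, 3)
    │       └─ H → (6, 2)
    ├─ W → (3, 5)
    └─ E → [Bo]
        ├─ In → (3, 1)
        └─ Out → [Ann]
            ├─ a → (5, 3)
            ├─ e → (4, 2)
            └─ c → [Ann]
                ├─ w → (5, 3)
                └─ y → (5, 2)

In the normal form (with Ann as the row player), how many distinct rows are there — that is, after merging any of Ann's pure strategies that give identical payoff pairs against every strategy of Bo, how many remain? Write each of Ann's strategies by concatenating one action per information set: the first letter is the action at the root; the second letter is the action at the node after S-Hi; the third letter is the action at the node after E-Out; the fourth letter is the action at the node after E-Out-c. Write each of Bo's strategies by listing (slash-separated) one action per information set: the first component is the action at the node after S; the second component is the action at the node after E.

Ann has 36 pure strategies: STaw, STay, STew, STey, STcw, STcy, SHaw, SHay, SHew, SHey, SHcw, SHcy, WTaw, WTay, WTew, WTey, WTcw, WTcy, WHaw, WHay, WHew, WHey, WHcw, WHcy, ETaw, ETay, ETew, ETey, ETcw, ETcy, EHaw, EHay, EHew, EHey, EHcw, EHcy. Columns: Mid/In, Mid/Out, Hi/In, Hi/Out.
{STaw, STay, STew, STey, STcw, STcy} → row (4,1) (4,1) (4,3) (4,3)
{SHaw, SHay, SHew, SHey, SHcw, SHcy} → row (4,1) (4,1) (6,2) (6,2)
{WTaw, WTay, WTew, WTey, WTcw, WTcy, WHaw, WHay, WHew, WHey, WHcw, WHcy} → row (3,5) (3,5) (3,5) (3,5)
{ETaw, ETay, ETcw, EHaw, EHay, EHcw} → row (3,1) (5,3) (3,1) (5,3)
{ETew, ETey, EHew, EHey} → row (3,1) (4,2) (3,1) (4,2)
{ETcy, EHcy} → row (3,1) (5,2) (3,1) (5,2)
That's 6 distinct rows out of 36 strategies.

6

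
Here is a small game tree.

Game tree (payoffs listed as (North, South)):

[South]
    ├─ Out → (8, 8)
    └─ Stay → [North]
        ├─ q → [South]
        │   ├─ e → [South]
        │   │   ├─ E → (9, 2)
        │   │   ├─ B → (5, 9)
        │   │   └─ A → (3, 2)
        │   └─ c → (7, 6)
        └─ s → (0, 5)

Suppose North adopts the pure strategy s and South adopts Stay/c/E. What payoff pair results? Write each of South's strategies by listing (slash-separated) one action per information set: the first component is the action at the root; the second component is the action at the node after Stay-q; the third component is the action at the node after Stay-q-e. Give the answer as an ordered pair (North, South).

(0, 5)

Trace the play path from the root:
  South plays Stay
  North plays s at [Stay]
→ terminal payoff (0, 5).
(South's choice at the node after Stay-q is never reached on this path, so it doesn't affect the outcome.)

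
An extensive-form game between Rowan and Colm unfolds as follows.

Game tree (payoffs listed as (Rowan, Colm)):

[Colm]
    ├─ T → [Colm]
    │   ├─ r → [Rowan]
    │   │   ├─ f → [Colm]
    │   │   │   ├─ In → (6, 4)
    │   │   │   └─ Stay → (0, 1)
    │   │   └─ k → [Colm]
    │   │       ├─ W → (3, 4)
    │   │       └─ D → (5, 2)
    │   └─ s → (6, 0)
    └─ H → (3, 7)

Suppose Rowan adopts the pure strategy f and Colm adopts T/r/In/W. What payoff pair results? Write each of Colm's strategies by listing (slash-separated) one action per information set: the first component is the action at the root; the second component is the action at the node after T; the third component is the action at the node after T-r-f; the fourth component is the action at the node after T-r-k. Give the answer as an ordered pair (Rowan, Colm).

Trace the play path from the root:
  Colm plays T
  Colm plays r at [T]
  Rowan plays f at [T-r]
  Colm plays In at [T-r-f]
→ terminal payoff (6, 4).
(Colm's choice at the node after T-r-k is never reached on this path, so it doesn't affect the outcome.)

(6, 4)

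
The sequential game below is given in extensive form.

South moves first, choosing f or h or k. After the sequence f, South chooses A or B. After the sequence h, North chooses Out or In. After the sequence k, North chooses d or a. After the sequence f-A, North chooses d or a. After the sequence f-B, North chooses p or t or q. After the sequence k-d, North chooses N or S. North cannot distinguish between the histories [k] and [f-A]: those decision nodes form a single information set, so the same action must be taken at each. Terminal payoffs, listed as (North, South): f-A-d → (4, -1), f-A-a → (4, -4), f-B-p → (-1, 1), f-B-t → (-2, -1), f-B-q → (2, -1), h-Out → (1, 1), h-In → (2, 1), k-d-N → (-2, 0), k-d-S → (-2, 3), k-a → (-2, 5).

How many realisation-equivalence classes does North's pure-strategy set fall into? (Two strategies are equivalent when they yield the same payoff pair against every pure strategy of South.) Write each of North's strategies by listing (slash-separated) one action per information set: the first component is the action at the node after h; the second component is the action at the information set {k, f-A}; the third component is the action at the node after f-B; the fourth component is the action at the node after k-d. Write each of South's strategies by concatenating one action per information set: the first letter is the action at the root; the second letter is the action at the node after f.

18

North has 24 pure strategies: Out/d/p/N, Out/d/p/S, Out/d/t/N, Out/d/t/S, Out/d/q/N, Out/d/q/S, Out/a/p/N, Out/a/p/S, Out/a/t/N, Out/a/t/S, Out/a/q/N, Out/a/q/S, In/d/p/N, In/d/p/S, In/d/t/N, In/d/t/S, In/d/q/N, In/d/q/S, In/a/p/N, In/a/p/S, In/a/t/N, In/a/t/S, In/a/q/N, In/a/q/S. Columns: fA, fB, hA, hB, kA, kB.
{Out/d/p/N} → row (4,-1) (-1,1) (1,1) (1,1) (-2,0) (-2,0)
{Out/d/p/S} → row (4,-1) (-1,1) (1,1) (1,1) (-2,3) (-2,3)
{Out/d/t/N} → row (4,-1) (-2,-1) (1,1) (1,1) (-2,0) (-2,0)
{Out/d/t/S} → row (4,-1) (-2,-1) (1,1) (1,1) (-2,3) (-2,3)
{Out/d/q/N} → row (4,-1) (2,-1) (1,1) (1,1) (-2,0) (-2,0)
{Out/d/q/S} → row (4,-1) (2,-1) (1,1) (1,1) (-2,3) (-2,3)
{Out/a/p/N, Out/a/p/S} → row (4,-4) (-1,1) (1,1) (1,1) (-2,5) (-2,5)
{Out/a/t/N, Out/a/t/S} → row (4,-4) (-2,-1) (1,1) (1,1) (-2,5) (-2,5)
{Out/a/q/N, Out/a/q/S} → row (4,-4) (2,-1) (1,1) (1,1) (-2,5) (-2,5)
{In/d/p/N} → row (4,-1) (-1,1) (2,1) (2,1) (-2,0) (-2,0)
{In/d/p/S} → row (4,-1) (-1,1) (2,1) (2,1) (-2,3) (-2,3)
{In/d/t/N} → row (4,-1) (-2,-1) (2,1) (2,1) (-2,0) (-2,0)
{In/d/t/S} → row (4,-1) (-2,-1) (2,1) (2,1) (-2,3) (-2,3)
{In/d/q/N} → row (4,-1) (2,-1) (2,1) (2,1) (-2,0) (-2,0)
{In/d/q/S} → row (4,-1) (2,-1) (2,1) (2,1) (-2,3) (-2,3)
{In/a/p/N, In/a/p/S} → row (4,-4) (-1,1) (2,1) (2,1) (-2,5) (-2,5)
{In/a/t/N, In/a/t/S} → row (4,-4) (-2,-1) (2,1) (2,1) (-2,5) (-2,5)
{In/a/q/N, In/a/q/S} → row (4,-4) (2,-1) (2,1) (2,1) (-2,5) (-2,5)
That's 18 distinct rows out of 24 strategies.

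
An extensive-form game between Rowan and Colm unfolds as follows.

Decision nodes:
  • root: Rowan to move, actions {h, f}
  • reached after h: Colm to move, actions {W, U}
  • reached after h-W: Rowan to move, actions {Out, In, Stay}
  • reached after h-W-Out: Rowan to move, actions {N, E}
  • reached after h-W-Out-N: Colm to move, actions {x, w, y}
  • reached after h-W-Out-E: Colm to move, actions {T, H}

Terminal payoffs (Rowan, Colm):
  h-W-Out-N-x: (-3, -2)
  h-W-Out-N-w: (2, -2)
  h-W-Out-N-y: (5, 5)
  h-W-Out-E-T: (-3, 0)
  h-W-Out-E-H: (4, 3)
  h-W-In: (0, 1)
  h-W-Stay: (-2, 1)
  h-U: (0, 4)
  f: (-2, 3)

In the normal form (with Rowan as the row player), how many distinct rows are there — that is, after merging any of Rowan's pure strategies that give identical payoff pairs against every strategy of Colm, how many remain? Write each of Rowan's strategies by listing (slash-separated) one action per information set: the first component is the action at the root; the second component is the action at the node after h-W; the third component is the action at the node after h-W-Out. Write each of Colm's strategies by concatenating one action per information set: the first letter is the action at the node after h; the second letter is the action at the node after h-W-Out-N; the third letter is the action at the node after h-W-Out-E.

5

Rowan has 12 pure strategies: h/Out/N, h/Out/E, h/In/N, h/In/E, h/Stay/N, h/Stay/E, f/Out/N, f/Out/E, f/In/N, f/In/E, f/Stay/N, f/Stay/E. Columns: WxT, WxH, WwT, WwH, WyT, WyH, UxT, UxH, UwT, UwH, UyT, UyH.
{h/Out/N} → row (-3,-2) (-3,-2) (2,-2) (2,-2) (5,5) (5,5) (0,4) (0,4) (0,4) (0,4) (0,4) (0,4)
{h/Out/E} → row (-3,0) (4,3) (-3,0) (4,3) (-3,0) (4,3) (0,4) (0,4) (0,4) (0,4) (0,4) (0,4)
{h/In/N, h/In/E} → row (0,1) (0,1) (0,1) (0,1) (0,1) (0,1) (0,4) (0,4) (0,4) (0,4) (0,4) (0,4)
{h/Stay/N, h/Stay/E} → row (-2,1) (-2,1) (-2,1) (-2,1) (-2,1) (-2,1) (0,4) (0,4) (0,4) (0,4) (0,4) (0,4)
{f/Out/N, f/Out/E, f/In/N, f/In/E, f/Stay/N, f/Stay/E} → row (-2,3) (-2,3) (-2,3) (-2,3) (-2,3) (-2,3) (-2,3) (-2,3) (-2,3) (-2,3) (-2,3) (-2,3)
That's 5 distinct rows out of 12 strategies.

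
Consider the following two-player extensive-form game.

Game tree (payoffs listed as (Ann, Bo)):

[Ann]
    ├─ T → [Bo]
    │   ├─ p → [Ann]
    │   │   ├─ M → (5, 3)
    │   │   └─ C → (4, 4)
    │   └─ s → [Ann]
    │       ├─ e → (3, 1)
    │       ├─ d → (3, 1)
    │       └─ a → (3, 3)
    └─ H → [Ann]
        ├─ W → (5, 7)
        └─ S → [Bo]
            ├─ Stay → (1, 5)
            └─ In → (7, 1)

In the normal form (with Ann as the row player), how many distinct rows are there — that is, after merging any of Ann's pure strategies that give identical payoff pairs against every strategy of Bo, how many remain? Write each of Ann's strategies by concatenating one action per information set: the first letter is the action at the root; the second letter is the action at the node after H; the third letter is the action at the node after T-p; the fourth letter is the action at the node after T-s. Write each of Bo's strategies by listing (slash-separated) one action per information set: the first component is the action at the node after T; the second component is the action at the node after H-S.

6

Ann has 24 pure strategies: TWMe, TWMd, TWMa, TWCe, TWCd, TWCa, TSMe, TSMd, TSMa, TSCe, TSCd, TSCa, HWMe, HWMd, HWMa, HWCe, HWCd, HWCa, HSMe, HSMd, HSMa, HSCe, HSCd, HSCa. Columns: p/Stay, p/In, s/Stay, s/In.
{TWMe, TWMd, TSMe, TSMd} → row (5,3) (5,3) (3,1) (3,1)
{TWMa, TSMa} → row (5,3) (5,3) (3,3) (3,3)
{TWCe, TWCd, TSCe, TSCd} → row (4,4) (4,4) (3,1) (3,1)
{TWCa, TSCa} → row (4,4) (4,4) (3,3) (3,3)
{HWMe, HWMd, HWMa, HWCe, HWCd, HWCa} → row (5,7) (5,7) (5,7) (5,7)
{HSMe, HSMd, HSMa, HSCe, HSCd, HSCa} → row (1,5) (7,1) (1,5) (7,1)
That's 6 distinct rows out of 24 strategies.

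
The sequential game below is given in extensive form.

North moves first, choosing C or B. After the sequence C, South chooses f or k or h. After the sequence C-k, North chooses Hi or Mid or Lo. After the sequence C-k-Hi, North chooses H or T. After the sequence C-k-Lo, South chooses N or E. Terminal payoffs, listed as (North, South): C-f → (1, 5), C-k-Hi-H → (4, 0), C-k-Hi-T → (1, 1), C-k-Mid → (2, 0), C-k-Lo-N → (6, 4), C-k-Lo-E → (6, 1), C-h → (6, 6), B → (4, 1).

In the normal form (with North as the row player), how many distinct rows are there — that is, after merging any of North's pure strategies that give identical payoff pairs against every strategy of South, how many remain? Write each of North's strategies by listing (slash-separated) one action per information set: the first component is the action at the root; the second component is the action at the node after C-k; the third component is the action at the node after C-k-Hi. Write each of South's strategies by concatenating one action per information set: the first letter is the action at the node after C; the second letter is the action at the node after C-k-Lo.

5

North has 12 pure strategies: C/Hi/H, C/Hi/T, C/Mid/H, C/Mid/T, C/Lo/H, C/Lo/T, B/Hi/H, B/Hi/T, B/Mid/H, B/Mid/T, B/Lo/H, B/Lo/T. Columns: fN, fE, kN, kE, hN, hE.
{C/Hi/H} → row (1,5) (1,5) (4,0) (4,0) (6,6) (6,6)
{C/Hi/T} → row (1,5) (1,5) (1,1) (1,1) (6,6) (6,6)
{C/Mid/H, C/Mid/T} → row (1,5) (1,5) (2,0) (2,0) (6,6) (6,6)
{C/Lo/H, C/Lo/T} → row (1,5) (1,5) (6,4) (6,1) (6,6) (6,6)
{B/Hi/H, B/Hi/T, B/Mid/H, B/Mid/T, B/Lo/H, B/Lo/T} → row (4,1) (4,1) (4,1) (4,1) (4,1) (4,1)
That's 5 distinct rows out of 12 strategies.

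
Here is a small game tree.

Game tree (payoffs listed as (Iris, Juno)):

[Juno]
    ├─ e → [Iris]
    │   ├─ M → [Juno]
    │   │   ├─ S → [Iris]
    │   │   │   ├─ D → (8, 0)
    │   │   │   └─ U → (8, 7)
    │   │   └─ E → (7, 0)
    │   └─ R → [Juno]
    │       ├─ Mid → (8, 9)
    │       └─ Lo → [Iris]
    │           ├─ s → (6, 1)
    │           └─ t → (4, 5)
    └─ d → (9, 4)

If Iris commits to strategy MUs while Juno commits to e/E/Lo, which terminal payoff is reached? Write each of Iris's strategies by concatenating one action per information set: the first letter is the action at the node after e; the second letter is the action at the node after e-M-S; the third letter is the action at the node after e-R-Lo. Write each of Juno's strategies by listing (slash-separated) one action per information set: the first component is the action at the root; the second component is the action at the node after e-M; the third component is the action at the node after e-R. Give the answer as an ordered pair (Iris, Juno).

Trace the play path from the root:
  Juno plays e
  Iris plays M at [e]
  Juno plays E at [e-M]
→ terminal payoff (7, 0).
(Iris's choice at the node after e-M-S is never reached on this path, so it doesn't affect the outcome.)

(7, 0)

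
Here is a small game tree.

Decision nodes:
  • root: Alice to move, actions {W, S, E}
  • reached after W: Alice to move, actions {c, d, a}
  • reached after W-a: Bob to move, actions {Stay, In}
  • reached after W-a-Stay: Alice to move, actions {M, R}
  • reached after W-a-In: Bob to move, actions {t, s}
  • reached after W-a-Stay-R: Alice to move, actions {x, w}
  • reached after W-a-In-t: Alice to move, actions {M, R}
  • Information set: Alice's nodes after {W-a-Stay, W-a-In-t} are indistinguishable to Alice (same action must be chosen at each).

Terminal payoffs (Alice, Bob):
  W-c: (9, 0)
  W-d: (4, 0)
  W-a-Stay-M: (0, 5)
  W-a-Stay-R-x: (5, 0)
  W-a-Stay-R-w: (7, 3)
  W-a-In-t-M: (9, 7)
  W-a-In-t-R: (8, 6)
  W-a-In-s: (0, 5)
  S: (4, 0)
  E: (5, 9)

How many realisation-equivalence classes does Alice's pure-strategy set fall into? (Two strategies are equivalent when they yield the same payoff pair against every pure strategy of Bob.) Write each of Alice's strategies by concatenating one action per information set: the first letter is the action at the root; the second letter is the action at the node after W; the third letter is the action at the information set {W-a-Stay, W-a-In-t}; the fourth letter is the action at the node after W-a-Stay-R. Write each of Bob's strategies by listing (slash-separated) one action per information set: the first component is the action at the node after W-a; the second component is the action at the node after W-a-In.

Alice has 36 pure strategies: WcMx, WcMw, WcRx, WcRw, WdMx, WdMw, WdRx, WdRw, WaMx, WaMw, WaRx, WaRw, ScMx, ScMw, ScRx, ScRw, SdMx, SdMw, SdRx, SdRw, SaMx, SaMw, SaRx, SaRw, EcMx, EcMw, EcRx, EcRw, EdMx, EdMw, EdRx, EdRw, EaMx, EaMw, EaRx, EaRw. Columns: Stay/t, Stay/s, In/t, In/s.
{WcMx, WcMw, WcRx, WcRw} → row (9,0) (9,0) (9,0) (9,0)
{WdMx, WdMw, WdRx, WdRw, ScMx, ScMw, ScRx, ScRw, SdMx, SdMw, SdRx, SdRw, SaMx, SaMw, SaRx, SaRw} → row (4,0) (4,0) (4,0) (4,0)
{WaMx, WaMw} → row (0,5) (0,5) (9,7) (0,5)
{WaRx} → row (5,0) (5,0) (8,6) (0,5)
{WaRw} → row (7,3) (7,3) (8,6) (0,5)
{EcMx, EcMw, EcRx, EcRw, EdMx, EdMw, EdRx, EdRw, EaMx, EaMw, EaRx, EaRw} → row (5,9) (5,9) (5,9) (5,9)
That's 6 distinct rows out of 36 strategies.

6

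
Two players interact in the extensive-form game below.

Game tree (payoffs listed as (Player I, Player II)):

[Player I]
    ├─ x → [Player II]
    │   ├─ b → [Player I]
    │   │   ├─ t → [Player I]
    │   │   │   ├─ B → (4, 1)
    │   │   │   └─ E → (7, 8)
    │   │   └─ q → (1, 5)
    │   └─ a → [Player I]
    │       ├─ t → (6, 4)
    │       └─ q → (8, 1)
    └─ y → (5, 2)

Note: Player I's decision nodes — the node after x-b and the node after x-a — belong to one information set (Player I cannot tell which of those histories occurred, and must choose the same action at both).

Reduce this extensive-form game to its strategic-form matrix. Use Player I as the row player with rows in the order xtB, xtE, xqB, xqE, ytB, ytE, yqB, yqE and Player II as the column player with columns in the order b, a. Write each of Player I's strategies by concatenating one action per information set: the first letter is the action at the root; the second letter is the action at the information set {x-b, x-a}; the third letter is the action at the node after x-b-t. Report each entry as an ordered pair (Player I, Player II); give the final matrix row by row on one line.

xtB: (4,1) (6,4) | xtE: (7,8) (6,4) | xqB: (1,5) (8,1) | xqE: (1,5) (8,1) | ytB: (5,2) (5,2) | ytE: (5,2) (5,2) | yqB: (5,2) (5,2) | yqE: (5,2) (5,2)

Row xtB: b→(4,1), a→(6,4)
Row xtE: b→(7,8), a→(6,4)
Row xqB: b→(1,5), a→(8,1)
Row xqE: b→(1,5), a→(8,1)
Row ytB: b→(5,2), a→(5,2)
Row ytE: b→(5,2), a→(5,2)
Row yqB: b→(5,2), a→(5,2)
Row yqE: b→(5,2), a→(5,2)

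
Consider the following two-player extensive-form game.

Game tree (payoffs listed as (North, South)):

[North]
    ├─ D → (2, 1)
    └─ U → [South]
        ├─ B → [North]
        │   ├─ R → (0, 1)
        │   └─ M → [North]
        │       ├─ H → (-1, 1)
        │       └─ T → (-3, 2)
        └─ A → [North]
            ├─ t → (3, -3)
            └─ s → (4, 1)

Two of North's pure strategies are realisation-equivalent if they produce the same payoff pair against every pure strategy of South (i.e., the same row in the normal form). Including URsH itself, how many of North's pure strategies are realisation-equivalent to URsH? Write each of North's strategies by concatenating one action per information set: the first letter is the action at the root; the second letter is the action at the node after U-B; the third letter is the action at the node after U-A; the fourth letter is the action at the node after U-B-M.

2

Row for URsH (columns B, A): (0,1) (4,1).
Under URsH, North's choice at the node after U-B-M can never be reached regardless of what South does, so varying those choices leaves every outcome unchanged.
Holding the reachable choices fixed and varying the unreachable one freely already gives 2 equivalent strategies.
No other strategy reproduces this row, so those 2 are the full class: URsH, URsT.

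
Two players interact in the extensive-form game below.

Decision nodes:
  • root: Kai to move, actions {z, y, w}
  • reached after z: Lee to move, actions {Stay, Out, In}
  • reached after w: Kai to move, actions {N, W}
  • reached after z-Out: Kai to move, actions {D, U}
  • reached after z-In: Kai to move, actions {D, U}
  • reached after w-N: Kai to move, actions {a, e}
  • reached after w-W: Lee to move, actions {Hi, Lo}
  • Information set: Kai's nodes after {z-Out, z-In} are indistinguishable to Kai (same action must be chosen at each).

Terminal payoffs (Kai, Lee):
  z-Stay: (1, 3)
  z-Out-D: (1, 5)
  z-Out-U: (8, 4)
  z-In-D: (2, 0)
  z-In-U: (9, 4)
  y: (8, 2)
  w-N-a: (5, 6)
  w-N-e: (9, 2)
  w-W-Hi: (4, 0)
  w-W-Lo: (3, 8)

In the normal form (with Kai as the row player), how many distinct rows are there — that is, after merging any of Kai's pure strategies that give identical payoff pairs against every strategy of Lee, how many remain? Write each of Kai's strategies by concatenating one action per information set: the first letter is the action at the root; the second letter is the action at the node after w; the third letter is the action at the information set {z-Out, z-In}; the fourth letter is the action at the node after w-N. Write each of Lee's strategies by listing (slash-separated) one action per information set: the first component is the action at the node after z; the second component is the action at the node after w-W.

6

Kai has 24 pure strategies: zNDa, zNDe, zNUa, zNUe, zWDa, zWDe, zWUa, zWUe, yNDa, yNDe, yNUa, yNUe, yWDa, yWDe, yWUa, yWUe, wNDa, wNDe, wNUa, wNUe, wWDa, wWDe, wWUa, wWUe. Columns: Stay/Hi, Stay/Lo, Out/Hi, Out/Lo, In/Hi, In/Lo.
{zNDa, zNDe, zWDa, zWDe} → row (1,3) (1,3) (1,5) (1,5) (2,0) (2,0)
{zNUa, zNUe, zWUa, zWUe} → row (1,3) (1,3) (8,4) (8,4) (9,4) (9,4)
{yNDa, yNDe, yNUa, yNUe, yWDa, yWDe, yWUa, yWUe} → row (8,2) (8,2) (8,2) (8,2) (8,2) (8,2)
{wNDa, wNUa} → row (5,6) (5,6) (5,6) (5,6) (5,6) (5,6)
{wNDe, wNUe} → row (9,2) (9,2) (9,2) (9,2) (9,2) (9,2)
{wWDa, wWDe, wWUa, wWUe} → row (4,0) (3,8) (4,0) (3,8) (4,0) (3,8)
That's 6 distinct rows out of 24 strategies.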